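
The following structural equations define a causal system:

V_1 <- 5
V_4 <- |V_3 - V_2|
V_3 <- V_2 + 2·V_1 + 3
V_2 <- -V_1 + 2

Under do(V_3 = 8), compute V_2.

Under do(V_3=8), the mechanism V_3 <- V_2 + 2·V_1 + 3 is discarded; V_3 is fixed at 8.
Since V_2 is not a descendant of the intervened variable, it is unaffected.
V_2 = -V_1 + 2  [with V_1=5]  = -3

-3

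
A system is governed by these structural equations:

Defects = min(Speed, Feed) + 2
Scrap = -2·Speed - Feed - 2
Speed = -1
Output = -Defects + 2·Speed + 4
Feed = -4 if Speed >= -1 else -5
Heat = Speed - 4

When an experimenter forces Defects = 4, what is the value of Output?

Under do(Defects=4), the mechanism Defects = min(Speed, Feed) + 2 is discarded; Defects is fixed at 4.
Output = -Defects + 2·Speed + 4  [with Defects=4, Speed=-1]  = -2

-2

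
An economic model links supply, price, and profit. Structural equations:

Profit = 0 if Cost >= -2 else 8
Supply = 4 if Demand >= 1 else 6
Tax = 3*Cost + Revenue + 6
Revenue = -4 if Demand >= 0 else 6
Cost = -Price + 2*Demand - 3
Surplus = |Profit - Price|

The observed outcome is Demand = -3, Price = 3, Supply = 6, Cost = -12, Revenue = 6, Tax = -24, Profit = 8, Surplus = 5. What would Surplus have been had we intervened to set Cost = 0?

do(Cost=0) replaces the equation Cost = -Price + 2*Demand - 3 with the constant Cost = 0.
Profit = 0 if Cost >= -2 else 8  [with Cost=0]  = 0
Surplus = |Profit - Price|  [with Profit=0, Price=3]  = 3

3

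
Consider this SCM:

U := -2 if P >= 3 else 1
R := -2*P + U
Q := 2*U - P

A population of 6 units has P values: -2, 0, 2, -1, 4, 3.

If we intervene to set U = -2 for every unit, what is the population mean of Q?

The intervention sets U=-2 in all 6 units regardless of P. Recomputing Q per unit gives -2, -4, -6, -3, -8, -7; average -5.

-5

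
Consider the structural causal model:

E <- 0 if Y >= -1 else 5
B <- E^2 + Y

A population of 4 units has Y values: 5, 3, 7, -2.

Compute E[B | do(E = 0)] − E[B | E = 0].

Under do(E=0), E's equation is replaced by E=0 for every unit. Per-unit B: 5, 3, 7, -2. Mean = 3.25.
Observing E=0 restricts to units where E's equation naturally yields 0: Y ∈ {5, 3, 7}. In that subpopulation B = 5, 3, 7, mean 5.
Difference = 3.25 − 5 = -1.75.

-1.75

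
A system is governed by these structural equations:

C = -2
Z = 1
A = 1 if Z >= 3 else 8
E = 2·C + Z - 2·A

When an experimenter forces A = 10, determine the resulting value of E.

The intervention breaks the incoming arrows to A: A = 1 if Z >= 3 else 8 no longer applies, and A = 10.
E = 2·C + Z - 2·A  [with C=-2, Z=1, A=10]  = -23

-23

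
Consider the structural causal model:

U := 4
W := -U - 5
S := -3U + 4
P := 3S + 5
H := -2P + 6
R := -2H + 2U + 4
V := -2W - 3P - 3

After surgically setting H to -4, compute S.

do(H=-4) replaces the equation H := -2P + 6 with the constant H = -4.
S is not downstream of the intervention, so its value is determined by the original equations.
S = -3U + 4  [with U=4]  = -8

-8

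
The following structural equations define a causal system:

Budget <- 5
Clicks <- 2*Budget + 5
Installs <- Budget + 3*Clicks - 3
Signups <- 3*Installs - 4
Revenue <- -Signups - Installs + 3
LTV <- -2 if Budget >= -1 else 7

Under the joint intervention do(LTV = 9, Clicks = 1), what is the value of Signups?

11

Under do(LTV = 9, Clicks = 1), each intervened variable's structural equation is replaced by its fixed value.
Installs = Budget + 3*Clicks - 3  [with Budget=5, Clicks=1]  = 5
Signups = 3*Installs - 4  [with Installs=5]  = 11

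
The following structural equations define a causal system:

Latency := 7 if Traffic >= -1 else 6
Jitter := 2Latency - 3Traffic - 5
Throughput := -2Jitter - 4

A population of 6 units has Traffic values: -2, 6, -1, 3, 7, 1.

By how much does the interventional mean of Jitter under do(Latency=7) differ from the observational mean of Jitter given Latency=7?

2.6

Every unit gets Latency=7 under the intervention. Jitter values become 15, -9, 12, 0, -12, 6; E[Jitter|do(Latency=7)] = 2.
E[Jitter|Latency=7] averages over only the 5 units with Latency=7 (Traffic = 6, -1, 3, 7, 1): Jitter = -9, 12, 0, -12, 6, mean -0.6.
Difference = 2 − (-0.6) = 2.6.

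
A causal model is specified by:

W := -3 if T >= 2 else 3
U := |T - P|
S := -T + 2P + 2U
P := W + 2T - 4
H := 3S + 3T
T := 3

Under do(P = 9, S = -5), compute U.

The joint intervention fixes P = 9, S = -5, removing each variable's own equation.
U = |T - P|  [with T=3, P=9]  = 6

6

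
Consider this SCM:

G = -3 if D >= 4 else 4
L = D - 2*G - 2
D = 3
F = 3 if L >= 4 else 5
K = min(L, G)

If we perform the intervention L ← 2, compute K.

2

do(L=2) replaces the equation L = D - 2*G - 2 with the constant L = 2.
G = -3 if D >= 4 else 4  [with D=3]  = 4
K = min(L, G)  [with L=2, G=4]  = 2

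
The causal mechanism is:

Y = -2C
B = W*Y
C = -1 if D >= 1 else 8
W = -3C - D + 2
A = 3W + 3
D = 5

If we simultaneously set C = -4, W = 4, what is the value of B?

Setting C = -4, W = 4 by intervention discards those variables' equations.
Y = -2C  [with C=-4]  = 8
B = W*Y  [with W=4, Y=8]  = 32

32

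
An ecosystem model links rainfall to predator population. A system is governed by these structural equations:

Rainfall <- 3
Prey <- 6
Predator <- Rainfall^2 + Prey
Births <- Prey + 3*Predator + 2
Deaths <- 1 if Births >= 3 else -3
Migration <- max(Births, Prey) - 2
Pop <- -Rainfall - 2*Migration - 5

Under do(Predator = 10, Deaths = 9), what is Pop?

Under do(Predator = 10, Deaths = 9), each intervened variable's structural equation is replaced by its fixed value.
Births = Prey + 3*Predator + 2  [with Prey=6, Predator=10]  = 38
Migration = max(Births, Prey) - 2  [with Births=38, Prey=6]  = 36
Pop = -Rainfall - 2*Migration - 5  [with Rainfall=3, Migration=36]  = -80

-80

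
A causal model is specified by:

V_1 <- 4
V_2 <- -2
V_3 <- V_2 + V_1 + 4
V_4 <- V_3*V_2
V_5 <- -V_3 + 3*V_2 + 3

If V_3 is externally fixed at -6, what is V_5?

do(V_3=-6) replaces the equation V_3 <- V_2 + V_1 + 4 with the constant V_3 = -6.
V_5 = -V_3 + 3*V_2 + 3  [with V_3=-6, V_2=-2]  = 3

3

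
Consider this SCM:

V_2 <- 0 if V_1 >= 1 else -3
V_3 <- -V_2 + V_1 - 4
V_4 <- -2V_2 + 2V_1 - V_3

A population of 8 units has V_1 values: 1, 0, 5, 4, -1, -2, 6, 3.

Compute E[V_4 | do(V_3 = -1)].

7.25

Every unit gets V_3=-1 under the intervention. V_4 values become 3, 7, 11, 9, 5, 3, 13, 7; E[V_4|do(V_3=-1)] = 7.25.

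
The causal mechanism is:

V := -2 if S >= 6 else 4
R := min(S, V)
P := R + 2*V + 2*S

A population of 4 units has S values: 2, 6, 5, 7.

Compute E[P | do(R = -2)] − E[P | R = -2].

3

Under do(R=-2), R's equation is replaced by R=-2 for every unit. Per-unit P: 10, 6, 16, 8. Mean = 10.
E[P|R=-2] averages over only the 2 units with R=-2 (S = 6, 7): P = 6, 8, mean 7.
Difference = 10 − 7 = 3.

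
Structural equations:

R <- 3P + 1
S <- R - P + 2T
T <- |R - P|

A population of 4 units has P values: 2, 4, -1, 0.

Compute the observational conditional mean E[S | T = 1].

Conditioning on T=1 selects the 2 unit(s) with P ∈ {-1, 0}. Their S values: 1, 3. Mean = 2.

2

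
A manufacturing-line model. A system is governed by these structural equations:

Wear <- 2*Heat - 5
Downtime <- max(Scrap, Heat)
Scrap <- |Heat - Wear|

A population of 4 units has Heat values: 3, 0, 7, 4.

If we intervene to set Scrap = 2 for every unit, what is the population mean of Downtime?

Under do(Scrap=2), Scrap's equation is replaced by Scrap=2 for every unit. Per-unit Downtime: 3, 2, 7, 4. Mean = 4.

4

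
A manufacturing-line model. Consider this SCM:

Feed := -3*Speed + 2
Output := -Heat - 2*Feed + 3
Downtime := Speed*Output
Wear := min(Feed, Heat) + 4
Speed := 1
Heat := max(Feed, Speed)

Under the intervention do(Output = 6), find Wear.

3

The intervention breaks the incoming arrows to Output: Output := -Heat - 2*Feed + 3 no longer applies, and Output = 6.
Since Wear is not a descendant of the intervened variable, it is unaffected.
Feed = -3*Speed + 2  [with Speed=1]  = -1
Heat = max(Feed, Speed)  [with Feed=-1, Speed=1]  = 1
Wear = min(Feed, Heat) + 4  [with Feed=-1, Heat=1]  = 3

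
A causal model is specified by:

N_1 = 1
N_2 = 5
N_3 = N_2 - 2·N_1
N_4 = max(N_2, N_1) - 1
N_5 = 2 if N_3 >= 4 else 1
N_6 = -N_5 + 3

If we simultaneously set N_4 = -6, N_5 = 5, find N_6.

The joint intervention fixes N_4 = -6, N_5 = 5, removing each variable's own equation.
N_6 = -N_5 + 3  [with N_5=5]  = -2

-2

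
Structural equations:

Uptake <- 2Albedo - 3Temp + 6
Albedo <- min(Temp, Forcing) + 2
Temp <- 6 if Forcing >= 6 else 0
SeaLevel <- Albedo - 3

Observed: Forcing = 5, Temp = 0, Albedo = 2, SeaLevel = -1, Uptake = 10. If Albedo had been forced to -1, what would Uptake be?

4

do(Albedo=-1) replaces the equation Albedo <- min(Temp, Forcing) + 2 with the constant Albedo = -1.
Temp = 6 if Forcing >= 6 else 0  [with Forcing=5]  = 0
Uptake = 2Albedo - 3Temp + 6  [with Albedo=-1, Temp=0]  = 4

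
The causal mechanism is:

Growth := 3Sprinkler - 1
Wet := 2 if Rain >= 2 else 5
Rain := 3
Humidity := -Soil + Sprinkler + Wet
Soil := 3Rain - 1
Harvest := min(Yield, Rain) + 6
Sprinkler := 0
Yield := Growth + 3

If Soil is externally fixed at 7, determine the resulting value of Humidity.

-5

The intervention breaks the incoming arrows to Soil: Soil := 3Rain - 1 no longer applies, and Soil = 7.
Wet = 2 if Rain >= 2 else 5  [with Rain=3]  = 2
Humidity = -Soil + Sprinkler + Wet  [with Soil=7, Sprinkler=0, Wet=2]  = -5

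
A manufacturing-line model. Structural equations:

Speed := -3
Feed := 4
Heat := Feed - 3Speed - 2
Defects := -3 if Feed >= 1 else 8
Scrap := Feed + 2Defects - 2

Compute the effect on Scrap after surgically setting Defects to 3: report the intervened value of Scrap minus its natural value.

12

Intervening sets Defects = 3 and removes its equation (Defects := -3 if Feed >= 1 else 8).
Scrap = Feed + 2Defects - 2  [with Feed=4, Defects=3]  = 8
Without intervention: Defects = -3 if Feed >= 1 else 8  [with Feed=4]  = -3; Scrap = Feed + 2Defects - 2  [with Feed=4, Defects=-3]  = -4.
Change = 8 − (-4) = 12.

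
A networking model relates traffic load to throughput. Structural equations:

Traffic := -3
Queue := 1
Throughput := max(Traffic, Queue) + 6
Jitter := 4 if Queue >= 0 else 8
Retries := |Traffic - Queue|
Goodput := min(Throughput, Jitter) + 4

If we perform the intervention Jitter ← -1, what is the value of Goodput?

Under do(Jitter=-1), the mechanism Jitter := 4 if Queue >= 0 else 8 is discarded; Jitter is fixed at -1.
Throughput = max(Traffic, Queue) + 6  [with Traffic=-3, Queue=1]  = 7
Goodput = min(Throughput, Jitter) + 4  [with Throughput=7, Jitter=-1]  = 3

3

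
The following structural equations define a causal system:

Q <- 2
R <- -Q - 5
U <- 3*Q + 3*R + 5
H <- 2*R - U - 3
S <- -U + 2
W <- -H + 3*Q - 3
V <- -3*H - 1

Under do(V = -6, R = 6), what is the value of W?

Under do(V = -6, R = 6), each intervened variable's structural equation is replaced by its fixed value.
U = 3*Q + 3*R + 5  [with Q=2, R=6]  = 29
H = 2*R - U - 3  [with R=6, U=29]  = -20
W = -H + 3*Q - 3  [with H=-20, Q=2]  = 23

23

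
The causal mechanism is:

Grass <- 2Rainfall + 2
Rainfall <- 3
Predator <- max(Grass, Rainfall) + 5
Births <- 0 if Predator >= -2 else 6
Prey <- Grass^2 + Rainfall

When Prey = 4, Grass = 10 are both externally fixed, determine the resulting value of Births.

0

Setting Prey = 4, Grass = 10 by intervention discards those variables' equations.
Predator = max(Grass, Rainfall) + 5  [with Grass=10, Rainfall=3]  = 15
Births = 0 if Predator >= -2 else 6  [with Predator=15]  = 0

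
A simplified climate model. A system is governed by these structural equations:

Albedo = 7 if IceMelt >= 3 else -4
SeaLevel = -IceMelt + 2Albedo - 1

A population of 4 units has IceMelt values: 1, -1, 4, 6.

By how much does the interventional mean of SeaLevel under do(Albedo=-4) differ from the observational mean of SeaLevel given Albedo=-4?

-2.5

do(Albedo=-4) breaks Albedo's dependence on IceMelt. With Albedo=-4 fixed, SeaLevel across the units is -10, -8, -13, -15, mean -11.5.
Conditioning on Albedo=-4 selects the 2 unit(s) with IceMelt ∈ {1, -1}. Their SeaLevel values: -10, -8. Mean = -9.
Difference = -11.5 − (-9) = -2.5.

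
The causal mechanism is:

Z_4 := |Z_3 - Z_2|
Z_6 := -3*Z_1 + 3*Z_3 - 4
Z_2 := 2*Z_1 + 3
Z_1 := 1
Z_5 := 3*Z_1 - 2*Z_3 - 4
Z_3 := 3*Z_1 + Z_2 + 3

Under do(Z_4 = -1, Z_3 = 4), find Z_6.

5

The joint intervention fixes Z_4 = -1, Z_3 = 4, removing each variable's own equation.
Z_6 = -3*Z_1 + 3*Z_3 - 4  [with Z_1=1, Z_3=4]  = 5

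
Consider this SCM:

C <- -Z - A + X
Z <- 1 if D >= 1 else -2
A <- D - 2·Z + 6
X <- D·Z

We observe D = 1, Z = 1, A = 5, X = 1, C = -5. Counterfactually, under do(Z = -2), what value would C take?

do(Z=-2) replaces the equation Z <- 1 if D >= 1 else -2 with the constant Z = -2.
A = D - 2·Z + 6  [with D=1, Z=-2]  = 11
X = D·Z  [with D=1, Z=-2]  = -2
C = -Z - A + X  [with Z=-2, A=11, X=-2]  = -11

-11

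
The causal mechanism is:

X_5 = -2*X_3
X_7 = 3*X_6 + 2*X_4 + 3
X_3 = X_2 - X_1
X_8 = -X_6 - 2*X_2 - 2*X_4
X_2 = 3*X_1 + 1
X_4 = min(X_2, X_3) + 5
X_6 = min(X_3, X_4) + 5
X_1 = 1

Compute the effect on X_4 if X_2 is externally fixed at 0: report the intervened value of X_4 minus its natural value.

-4

Under do(X_2=0), the mechanism X_2 = 3*X_1 + 1 is discarded; X_2 is fixed at 0.
X_3 = X_2 - X_1  [with X_2=0, X_1=1]  = -1
X_4 = min(X_2, X_3) + 5  [with X_2=0, X_3=-1]  = 4
Without intervention: X_2 = 3*X_1 + 1  [with X_1=1]  = 4; X_3 = X_2 - X_1  [with X_2=4, X_1=1]  = 3; X_4 = min(X_2, X_3) + 5  [with X_2=4, X_3=3]  = 8.
Change = 4 − 8 = -4.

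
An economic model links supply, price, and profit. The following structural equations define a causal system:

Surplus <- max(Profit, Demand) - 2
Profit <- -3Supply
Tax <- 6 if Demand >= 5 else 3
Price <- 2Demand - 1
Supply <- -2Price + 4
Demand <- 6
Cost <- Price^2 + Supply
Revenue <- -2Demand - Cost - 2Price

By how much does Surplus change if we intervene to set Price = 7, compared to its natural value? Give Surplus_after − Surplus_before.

-24

do(Price=7) replaces the equation Price <- 2Demand - 1 with the constant Price = 7.
Supply = -2Price + 4  [with Price=7]  = -10
Profit = -3Supply  [with Supply=-10]  = 30
Surplus = max(Profit, Demand) - 2  [with Profit=30, Demand=6]  = 28
Without intervention: Price = 2Demand - 1  [with Demand=6]  = 11; Supply = -2Price + 4  [with Price=11]  = -18; Profit = -3Supply  [with Supply=-18]  = 54; Surplus = max(Profit, Demand) - 2  [with Profit=54, Demand=6]  = 52.
Change = 28 − 52 = -24.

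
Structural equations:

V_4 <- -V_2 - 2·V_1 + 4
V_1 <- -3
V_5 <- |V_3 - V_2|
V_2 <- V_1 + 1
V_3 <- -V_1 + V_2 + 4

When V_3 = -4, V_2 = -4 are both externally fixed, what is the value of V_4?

14

The joint intervention fixes V_3 = -4, V_2 = -4, removing each variable's own equation.
V_4 = -V_2 - 2·V_1 + 4  [with V_2=-4, V_1=-3]  = 14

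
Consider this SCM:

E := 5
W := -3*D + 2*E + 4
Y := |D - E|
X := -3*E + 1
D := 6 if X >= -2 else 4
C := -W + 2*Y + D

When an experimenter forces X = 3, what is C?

12

Under do(X=3), the mechanism X := -3*E + 1 is discarded; X is fixed at 3.
D = 6 if X >= -2 else 4  [with X=3]  = 6
Y = |D - E|  [with D=6, E=5]  = 1
W = -3*D + 2*E + 4  [with D=6, E=5]  = -4
C = -W + 2*Y + D  [with W=-4, Y=1, D=6]  = 12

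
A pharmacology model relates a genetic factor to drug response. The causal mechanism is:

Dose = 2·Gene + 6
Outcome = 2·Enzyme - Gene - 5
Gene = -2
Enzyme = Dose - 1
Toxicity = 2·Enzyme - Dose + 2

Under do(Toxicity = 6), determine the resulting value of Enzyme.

1

Under do(Toxicity=6), the mechanism Toxicity = 2·Enzyme - Dose + 2 is discarded; Toxicity is fixed at 6.
Since Enzyme is not a descendant of the intervened variable, it is unaffected.
Dose = 2·Gene + 6  [with Gene=-2]  = 2
Enzyme = Dose - 1  [with Dose=2]  = 1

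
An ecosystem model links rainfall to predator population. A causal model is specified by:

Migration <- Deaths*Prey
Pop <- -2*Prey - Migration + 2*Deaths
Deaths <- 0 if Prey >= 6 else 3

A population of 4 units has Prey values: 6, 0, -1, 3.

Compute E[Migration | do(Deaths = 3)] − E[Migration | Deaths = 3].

4

Every unit gets Deaths=3 under the intervention. Migration values become 18, 0, -3, 9; E[Migration|do(Deaths=3)] = 6.
Conditioning on Deaths=3 selects the 3 unit(s) with Prey ∈ {0, -1, 3}. Their Migration values: 0, -3, 9. Mean = 2.
Difference = 6 − 2 = 4.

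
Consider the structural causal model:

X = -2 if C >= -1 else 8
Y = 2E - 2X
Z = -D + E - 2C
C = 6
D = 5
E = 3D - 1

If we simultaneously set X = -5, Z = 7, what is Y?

Setting X = -5, Z = 7 by intervention discards those variables' equations.
E = 3D - 1  [with D=5]  = 14
Y = 2E - 2X  [with E=14, X=-5]  = 38

38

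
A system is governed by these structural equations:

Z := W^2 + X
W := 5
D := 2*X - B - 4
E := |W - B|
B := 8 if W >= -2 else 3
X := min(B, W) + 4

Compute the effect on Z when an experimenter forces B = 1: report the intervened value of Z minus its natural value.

Under do(B=1), the mechanism B := 8 if W >= -2 else 3 is discarded; B is fixed at 1.
X = min(B, W) + 4  [with B=1, W=5]  = 5
Z = W^2 + X  [with W=5, X=5]  = 30
Without intervention: B = 8 if W >= -2 else 3  [with W=5]  = 8; X = min(B, W) + 4  [with B=8, W=5]  = 9; Z = W^2 + X  [with W=5, X=9]  = 34.
Change = 30 − 34 = -4.

-4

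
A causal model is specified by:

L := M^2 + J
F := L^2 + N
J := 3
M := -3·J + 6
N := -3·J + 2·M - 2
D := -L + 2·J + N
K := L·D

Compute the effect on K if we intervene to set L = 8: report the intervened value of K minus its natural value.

The intervention breaks the incoming arrows to L: L := M^2 + J no longer applies, and L = 8.
M = -3·J + 6  [with J=3]  = -3
N = -3·J + 2·M - 2  [with J=3, M=-3]  = -17
D = -L + 2·J + N  [with L=8, J=3, N=-17]  = -19
K = L·D  [with L=8, D=-19]  = -152
Without intervention: M = -3·J + 6  [with J=3]  = -3; N = -3·J + 2·M - 2  [with J=3, M=-3]  = -17; L = M^2 + J  [with M=-3, J=3]  = 12; D = -L + 2·J + N  [with L=12, J=3, N=-17]  = -23; K = L·D  [with L=12, D=-23]  = -276.
Change = -152 − (-276) = 124.

124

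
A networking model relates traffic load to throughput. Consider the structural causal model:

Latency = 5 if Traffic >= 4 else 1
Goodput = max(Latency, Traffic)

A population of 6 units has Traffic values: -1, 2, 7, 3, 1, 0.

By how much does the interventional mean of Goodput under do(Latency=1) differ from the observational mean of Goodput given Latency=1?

0.9

do(Latency=1) breaks Latency's dependence on Traffic. With Latency=1 fixed, Goodput across the units is 1, 2, 7, 3, 1, 1, mean 2.5.
Conditioning on Latency=1 selects the 5 unit(s) with Traffic ∈ {-1, 2, 3, 1, 0}. Their Goodput values: 1, 2, 3, 1, 1. Mean = 1.6.
Difference = 2.5 − 1.6 = 0.9.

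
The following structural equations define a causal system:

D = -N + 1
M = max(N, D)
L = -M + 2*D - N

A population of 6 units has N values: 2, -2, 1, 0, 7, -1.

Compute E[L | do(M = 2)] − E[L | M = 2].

-2

do(M=2) breaks M's dependence on N. With M=2 fixed, L across the units is -6, 6, -3, 0, -21, 3, mean -3.5.
Conditioning on M=2 selects the 2 unit(s) with N ∈ {2, -1}. Their L values: -6, 3. Mean = -1.5.
Difference = -3.5 − (-1.5) = -2.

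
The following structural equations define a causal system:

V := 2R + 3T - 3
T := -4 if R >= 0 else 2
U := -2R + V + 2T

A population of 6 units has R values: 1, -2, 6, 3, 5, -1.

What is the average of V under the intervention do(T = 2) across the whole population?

7

do(T=2) breaks T's dependence on R. With T=2 fixed, V across the units is 5, -1, 15, 9, 13, 1, mean 7.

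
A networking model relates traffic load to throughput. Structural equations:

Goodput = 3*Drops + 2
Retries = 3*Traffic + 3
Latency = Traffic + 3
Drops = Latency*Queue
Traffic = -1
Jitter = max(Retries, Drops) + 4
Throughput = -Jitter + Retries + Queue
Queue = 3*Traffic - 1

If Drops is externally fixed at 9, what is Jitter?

13

Under do(Drops=9), the mechanism Drops = Latency*Queue is discarded; Drops is fixed at 9.
Retries = 3*Traffic + 3  [with Traffic=-1]  = 0
Jitter = max(Retries, Drops) + 4  [with Retries=0, Drops=9]  = 13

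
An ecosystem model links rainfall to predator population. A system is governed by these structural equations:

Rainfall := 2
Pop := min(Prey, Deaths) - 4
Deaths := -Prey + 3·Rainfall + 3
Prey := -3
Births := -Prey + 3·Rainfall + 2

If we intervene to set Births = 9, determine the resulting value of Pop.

do(Births=9) replaces the equation Births := -Prey + 3·Rainfall + 2 with the constant Births = 9.
Pop is not downstream of the intervention, so its value is determined by the original equations.
Deaths = -Prey + 3·Rainfall + 3  [with Prey=-3, Rainfall=2]  = 12
Pop = min(Prey, Deaths) - 4  [with Prey=-3, Deaths=12]  = -7

-7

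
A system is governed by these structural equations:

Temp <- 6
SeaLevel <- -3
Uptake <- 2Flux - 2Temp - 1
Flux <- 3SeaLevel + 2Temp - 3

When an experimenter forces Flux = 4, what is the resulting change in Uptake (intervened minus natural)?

The intervention breaks the incoming arrows to Flux: Flux <- 3SeaLevel + 2Temp - 3 no longer applies, and Flux = 4.
Uptake = 2Flux - 2Temp - 1  [with Flux=4, Temp=6]  = -5
Without intervention: Flux = 3SeaLevel + 2Temp - 3  [with SeaLevel=-3, Temp=6]  = 0; Uptake = 2Flux - 2Temp - 1  [with Flux=0, Temp=6]  = -13.
Change = -5 − (-13) = 8.

8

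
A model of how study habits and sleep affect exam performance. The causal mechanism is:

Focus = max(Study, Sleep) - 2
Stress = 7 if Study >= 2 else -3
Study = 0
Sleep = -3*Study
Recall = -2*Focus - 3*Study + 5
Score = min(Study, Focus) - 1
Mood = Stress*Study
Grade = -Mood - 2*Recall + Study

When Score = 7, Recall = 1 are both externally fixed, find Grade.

-2

Under do(Score = 7, Recall = 1), each intervened variable's structural equation is replaced by its fixed value.
Stress = 7 if Study >= 2 else -3  [with Study=0]  = -3
Mood = Stress*Study  [with Stress=-3, Study=0]  = 0
Grade = -Mood - 2*Recall + Study  [with Mood=0, Recall=1, Study=0]  = -2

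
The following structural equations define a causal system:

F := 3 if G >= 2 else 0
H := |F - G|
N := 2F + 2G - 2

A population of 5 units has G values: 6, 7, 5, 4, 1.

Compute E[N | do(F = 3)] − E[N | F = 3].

-1.8

The intervention sets F=3 in all 5 units regardless of G. Recomputing N per unit gives 16, 18, 14, 12, 6; average 13.2.
Conditioning on F=3 selects the 4 unit(s) with G ∈ {6, 7, 5, 4}. Their N values: 16, 18, 14, 12. Mean = 15.
Difference = 13.2 − 15 = -1.8.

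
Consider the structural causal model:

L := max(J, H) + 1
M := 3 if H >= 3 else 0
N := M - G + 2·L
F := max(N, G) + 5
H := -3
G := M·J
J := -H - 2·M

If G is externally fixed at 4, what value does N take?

4

Under do(G=4), the mechanism G := M·J is discarded; G is fixed at 4.
M = 3 if H >= 3 else 0  [with H=-3]  = 0
J = -H - 2·M  [with H=-3, M=0]  = 3
L = max(J, H) + 1  [with J=3, H=-3]  = 4
N = M - G + 2·L  [with M=0, G=4, L=4]  = 4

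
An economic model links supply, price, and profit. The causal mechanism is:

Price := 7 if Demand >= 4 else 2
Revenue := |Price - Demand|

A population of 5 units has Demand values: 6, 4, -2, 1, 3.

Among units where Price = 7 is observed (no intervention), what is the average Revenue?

Conditioning on Price=7 selects the 2 unit(s) with Demand ∈ {6, 4}. Their Revenue values: 1, 3. Mean = 2.

2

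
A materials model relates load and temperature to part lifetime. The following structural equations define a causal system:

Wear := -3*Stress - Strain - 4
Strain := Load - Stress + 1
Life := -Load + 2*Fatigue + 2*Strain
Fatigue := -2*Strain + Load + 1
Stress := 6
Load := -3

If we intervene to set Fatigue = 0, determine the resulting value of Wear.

The intervention breaks the incoming arrows to Fatigue: Fatigue := -2*Strain + Load + 1 no longer applies, and Fatigue = 0.
Since Wear is not a descendant of the intervened variable, it is unaffected.
Strain = Load - Stress + 1  [with Load=-3, Stress=6]  = -8
Wear = -3*Stress - Strain - 4  [with Stress=6, Strain=-8]  = -14

-14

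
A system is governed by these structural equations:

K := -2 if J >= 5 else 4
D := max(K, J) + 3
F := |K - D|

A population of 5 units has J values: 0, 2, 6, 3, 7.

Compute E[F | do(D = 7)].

do(D=7) breaks D's dependence on J. With D=7 fixed, F across the units is 3, 3, 9, 3, 9, mean 5.4.

5.4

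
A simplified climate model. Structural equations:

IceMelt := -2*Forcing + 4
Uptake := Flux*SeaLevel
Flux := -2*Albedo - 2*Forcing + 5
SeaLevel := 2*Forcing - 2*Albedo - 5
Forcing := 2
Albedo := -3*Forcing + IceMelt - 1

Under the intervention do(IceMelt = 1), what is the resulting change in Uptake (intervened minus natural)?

-52

Under do(IceMelt=1), the mechanism IceMelt := -2*Forcing + 4 is discarded; IceMelt is fixed at 1.
Albedo = -3*Forcing + IceMelt - 1  [with Forcing=2, IceMelt=1]  = -6
SeaLevel = 2*Forcing - 2*Albedo - 5  [with Forcing=2, Albedo=-6]  = 11
Flux = -2*Albedo - 2*Forcing + 5  [with Albedo=-6, Forcing=2]  = 13
Uptake = Flux*SeaLevel  [with Flux=13, SeaLevel=11]  = 143
Without intervention: IceMelt = -2*Forcing + 4  [with Forcing=2]  = 0; Albedo = -3*Forcing + IceMelt - 1  [with Forcing=2, IceMelt=0]  = -7; SeaLevel = 2*Forcing - 2*Albedo - 5  [with Forcing=2, Albedo=-7]  = 13; Flux = -2*Albedo - 2*Forcing + 5  [with Albedo=-7, Forcing=2]  = 15; Uptake = Flux*SeaLevel  [with Flux=15, SeaLevel=13]  = 195.
Change = 143 − 195 = -52.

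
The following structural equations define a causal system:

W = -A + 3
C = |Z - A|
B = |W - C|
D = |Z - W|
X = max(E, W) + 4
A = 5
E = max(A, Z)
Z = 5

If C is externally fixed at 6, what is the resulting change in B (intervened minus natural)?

6

The intervention breaks the incoming arrows to C: C = |Z - A| no longer applies, and C = 6.
W = -A + 3  [with A=5]  = -2
B = |W - C|  [with W=-2, C=6]  = 8
Without intervention: C = |Z - A|  [with Z=5, A=5]  = 0; W = -A + 3  [with A=5]  = -2; B = |W - C|  [with W=-2, C=0]  = 2.
Change = 8 − 2 = 6.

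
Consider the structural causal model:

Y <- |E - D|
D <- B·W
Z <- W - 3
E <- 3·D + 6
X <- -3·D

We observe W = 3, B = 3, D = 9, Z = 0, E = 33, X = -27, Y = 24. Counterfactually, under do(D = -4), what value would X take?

12

The intervention breaks the incoming arrows to D: D <- B·W no longer applies, and D = -4.
X = -3·D  [with D=-4]  = 12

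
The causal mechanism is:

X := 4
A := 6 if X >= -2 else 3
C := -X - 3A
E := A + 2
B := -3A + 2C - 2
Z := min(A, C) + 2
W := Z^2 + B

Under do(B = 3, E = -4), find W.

Setting B = 3, E = -4 by intervention discards those variables' equations.
A = 6 if X >= -2 else 3  [with X=4]  = 6
C = -X - 3A  [with X=4, A=6]  = -22
Z = min(A, C) + 2  [with A=6, C=-22]  = -20
W = Z^2 + B  [with Z=-20, B=3]  = 403

403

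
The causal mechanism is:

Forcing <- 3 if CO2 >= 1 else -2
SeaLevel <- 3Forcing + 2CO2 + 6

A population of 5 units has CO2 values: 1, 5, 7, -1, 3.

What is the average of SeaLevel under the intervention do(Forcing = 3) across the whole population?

Under do(Forcing=3), Forcing's equation is replaced by Forcing=3 for every unit. Per-unit SeaLevel: 17, 25, 29, 13, 21. Mean = 21.

21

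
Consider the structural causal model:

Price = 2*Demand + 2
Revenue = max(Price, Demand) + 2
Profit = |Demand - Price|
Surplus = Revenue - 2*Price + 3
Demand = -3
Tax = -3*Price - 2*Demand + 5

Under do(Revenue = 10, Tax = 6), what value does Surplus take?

21

Setting Revenue = 10, Tax = 6 by intervention discards those variables' equations.
Price = 2*Demand + 2  [with Demand=-3]  = -4
Surplus = Revenue - 2*Price + 3  [with Revenue=10, Price=-4]  = 21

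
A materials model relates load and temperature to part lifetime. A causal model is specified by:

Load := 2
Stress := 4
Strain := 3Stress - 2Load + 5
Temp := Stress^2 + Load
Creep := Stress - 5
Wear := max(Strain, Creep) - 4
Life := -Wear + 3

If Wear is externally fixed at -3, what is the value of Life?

Intervening sets Wear = -3 and removes its equation (Wear := max(Strain, Creep) - 4).
Life = -Wear + 3  [with Wear=-3]  = 6

6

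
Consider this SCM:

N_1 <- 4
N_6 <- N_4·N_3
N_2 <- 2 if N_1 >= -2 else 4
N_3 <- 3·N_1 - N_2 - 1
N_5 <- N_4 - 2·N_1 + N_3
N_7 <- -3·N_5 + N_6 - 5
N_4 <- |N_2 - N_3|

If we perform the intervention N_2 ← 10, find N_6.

Under do(N_2=10), the mechanism N_2 <- 2 if N_1 >= -2 else 4 is discarded; N_2 is fixed at 10.
N_3 = 3·N_1 - N_2 - 1  [with N_1=4, N_2=10]  = 1
N_4 = |N_2 - N_3|  [with N_2=10, N_3=1]  = 9
N_6 = N_4·N_3  [with N_4=9, N_3=1]  = 9

9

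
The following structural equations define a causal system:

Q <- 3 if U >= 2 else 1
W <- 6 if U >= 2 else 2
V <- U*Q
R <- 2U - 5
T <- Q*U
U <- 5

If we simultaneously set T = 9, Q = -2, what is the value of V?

Setting T = 9, Q = -2 by intervention discards those variables' equations.
V = U*Q  [with U=5, Q=-2]  = -10

-10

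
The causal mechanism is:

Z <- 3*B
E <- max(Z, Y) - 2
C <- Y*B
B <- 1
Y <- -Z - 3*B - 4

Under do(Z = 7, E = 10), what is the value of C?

-14

Setting Z = 7, E = 10 by intervention discards those variables' equations.
Y = -Z - 3*B - 4  [with Z=7, B=1]  = -14
C = Y*B  [with Y=-14, B=1]  = -14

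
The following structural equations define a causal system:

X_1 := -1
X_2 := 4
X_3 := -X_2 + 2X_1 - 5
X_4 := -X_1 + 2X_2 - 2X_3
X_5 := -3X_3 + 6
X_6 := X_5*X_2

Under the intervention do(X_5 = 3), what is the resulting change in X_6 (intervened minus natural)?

-144

The intervention breaks the incoming arrows to X_5: X_5 := -3X_3 + 6 no longer applies, and X_5 = 3.
X_6 = X_5*X_2  [with X_5=3, X_2=4]  = 12
Without intervention: X_3 = -X_2 + 2X_1 - 5  [with X_2=4, X_1=-1]  = -11; X_5 = -3X_3 + 6  [with X_3=-11]  = 39; X_6 = X_5*X_2  [with X_5=39, X_2=4]  = 156.
Change = 12 − 156 = -144.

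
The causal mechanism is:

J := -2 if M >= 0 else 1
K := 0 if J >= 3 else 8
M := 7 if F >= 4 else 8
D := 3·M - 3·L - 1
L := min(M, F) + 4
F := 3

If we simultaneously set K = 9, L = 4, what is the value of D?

11

Setting K = 9, L = 4 by intervention discards those variables' equations.
M = 7 if F >= 4 else 8  [with F=3]  = 8
D = 3·M - 3·L - 1  [with M=8, L=4]  = 11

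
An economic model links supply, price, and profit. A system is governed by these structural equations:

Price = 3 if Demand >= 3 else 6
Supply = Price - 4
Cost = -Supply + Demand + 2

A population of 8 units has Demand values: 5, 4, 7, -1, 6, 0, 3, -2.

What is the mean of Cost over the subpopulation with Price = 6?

Observing Price=6 restricts to units where Price's equation naturally yields 6: Demand ∈ {-1, 0, -2}. In that subpopulation Cost = -1, 0, -2, mean -1.

-1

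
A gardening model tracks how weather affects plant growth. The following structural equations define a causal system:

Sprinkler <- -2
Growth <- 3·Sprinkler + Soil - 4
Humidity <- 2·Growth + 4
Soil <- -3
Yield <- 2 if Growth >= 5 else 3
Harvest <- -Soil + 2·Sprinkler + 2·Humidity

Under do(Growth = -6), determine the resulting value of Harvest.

The intervention breaks the incoming arrows to Growth: Growth <- 3·Sprinkler + Soil - 4 no longer applies, and Growth = -6.
Humidity = 2·Growth + 4  [with Growth=-6]  = -8
Harvest = -Soil + 2·Sprinkler + 2·Humidity  [with Soil=-3, Sprinkler=-2, Humidity=-8]  = -17

-17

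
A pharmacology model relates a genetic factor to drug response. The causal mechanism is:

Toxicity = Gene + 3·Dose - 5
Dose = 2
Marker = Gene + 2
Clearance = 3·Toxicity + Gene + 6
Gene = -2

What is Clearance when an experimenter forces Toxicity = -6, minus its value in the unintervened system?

Intervening sets Toxicity = -6 and removes its equation (Toxicity = Gene + 3·Dose - 5).
Clearance = 3·Toxicity + Gene + 6  [with Toxicity=-6, Gene=-2]  = -14
Without intervention: Toxicity = Gene + 3·Dose - 5  [with Gene=-2, Dose=2]  = -1; Clearance = 3·Toxicity + Gene + 6  [with Toxicity=-1, Gene=-2]  = 1.
Change = -14 − 1 = -15.

-15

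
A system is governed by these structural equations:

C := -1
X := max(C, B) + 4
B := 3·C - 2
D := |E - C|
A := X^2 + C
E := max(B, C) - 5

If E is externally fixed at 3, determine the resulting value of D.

The intervention breaks the incoming arrows to E: E := max(B, C) - 5 no longer applies, and E = 3.
D = |E - C|  [with E=3, C=-1]  = 4

4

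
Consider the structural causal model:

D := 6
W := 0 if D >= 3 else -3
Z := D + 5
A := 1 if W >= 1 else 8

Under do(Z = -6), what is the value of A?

The intervention breaks the incoming arrows to Z: Z := D + 5 no longer applies, and Z = -6.
A is not downstream of the intervention, so its value is determined by the original equations.
W = 0 if D >= 3 else -3  [with D=6]  = 0
A = 1 if W >= 1 else 8  [with W=0]  = 8

8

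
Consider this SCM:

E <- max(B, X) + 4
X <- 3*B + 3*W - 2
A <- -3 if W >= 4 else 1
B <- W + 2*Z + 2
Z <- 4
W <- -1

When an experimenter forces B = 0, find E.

The intervention breaks the incoming arrows to B: B <- W + 2*Z + 2 no longer applies, and B = 0.
X = 3*B + 3*W - 2  [with B=0, W=-1]  = -5
E = max(B, X) + 4  [with B=0, X=-5]  = 4

4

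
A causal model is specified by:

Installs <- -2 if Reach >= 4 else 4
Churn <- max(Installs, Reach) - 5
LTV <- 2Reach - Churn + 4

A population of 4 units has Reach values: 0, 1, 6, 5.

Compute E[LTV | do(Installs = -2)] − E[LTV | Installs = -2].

Every unit gets Installs=-2 under the intervention. LTV values become 9, 10, 15, 14; E[LTV|do(Installs=-2)] = 12.
E[LTV|Installs=-2] averages over only the 2 units with Installs=-2 (Reach = 6, 5): LTV = 15, 14, mean 14.5.
Difference = 12 − 14.5 = -2.5.

-2.5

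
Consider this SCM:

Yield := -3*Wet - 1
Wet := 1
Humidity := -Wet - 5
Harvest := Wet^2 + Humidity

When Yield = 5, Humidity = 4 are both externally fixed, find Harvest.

5

The joint intervention fixes Yield = 5, Humidity = 4, removing each variable's own equation.
Harvest = Wet^2 + Humidity  [with Wet=1, Humidity=4]  = 5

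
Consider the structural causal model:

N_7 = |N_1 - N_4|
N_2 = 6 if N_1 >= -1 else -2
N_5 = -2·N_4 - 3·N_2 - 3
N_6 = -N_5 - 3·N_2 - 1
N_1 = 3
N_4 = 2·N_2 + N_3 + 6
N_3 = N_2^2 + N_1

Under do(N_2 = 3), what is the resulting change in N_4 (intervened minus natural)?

-33

Under do(N_2=3), the mechanism N_2 = 6 if N_1 >= -1 else -2 is discarded; N_2 is fixed at 3.
N_3 = N_2^2 + N_1  [with N_2=3, N_1=3]  = 12
N_4 = 2·N_2 + N_3 + 6  [with N_2=3, N_3=12]  = 24
Without intervention: N_2 = 6 if N_1 >= -1 else -2  [with N_1=3]  = 6; N_3 = N_2^2 + N_1  [with N_2=6, N_1=3]  = 39; N_4 = 2·N_2 + N_3 + 6  [with N_2=6, N_3=39]  = 57.
Change = 24 − 57 = -33.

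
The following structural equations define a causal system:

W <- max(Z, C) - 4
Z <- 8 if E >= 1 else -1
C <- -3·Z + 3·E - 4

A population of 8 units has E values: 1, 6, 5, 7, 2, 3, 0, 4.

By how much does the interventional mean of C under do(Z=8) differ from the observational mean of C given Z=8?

-1.5

The intervention sets Z=8 in all 8 units regardless of E. Recomputing C per unit gives -25, -10, -13, -7, -22, -19, -28, -16; average -17.5.
Observing Z=8 restricts to units where Z's equation naturally yields 8: E ∈ {1, 6, 5, 7, 2, 3, 4}. In that subpopulation C = -25, -10, -13, -7, -22, -19, -16, mean -16.
Difference = -17.5 − (-16) = -1.5.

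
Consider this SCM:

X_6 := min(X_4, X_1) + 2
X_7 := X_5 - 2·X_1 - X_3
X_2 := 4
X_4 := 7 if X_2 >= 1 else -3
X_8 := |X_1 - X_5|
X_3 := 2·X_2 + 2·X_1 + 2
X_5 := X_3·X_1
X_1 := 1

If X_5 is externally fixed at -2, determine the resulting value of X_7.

Under do(X_5=-2), the mechanism X_5 := X_3·X_1 is discarded; X_5 is fixed at -2.
X_3 = 2·X_2 + 2·X_1 + 2  [with X_2=4, X_1=1]  = 12
X_7 = X_5 - 2·X_1 - X_3  [with X_5=-2, X_1=1, X_3=12]  = -16

-16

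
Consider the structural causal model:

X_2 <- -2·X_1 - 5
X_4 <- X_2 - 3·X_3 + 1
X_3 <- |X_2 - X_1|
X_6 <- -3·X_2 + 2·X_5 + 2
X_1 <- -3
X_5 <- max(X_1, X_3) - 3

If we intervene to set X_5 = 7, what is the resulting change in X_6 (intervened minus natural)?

12

The intervention breaks the incoming arrows to X_5: X_5 <- max(X_1, X_3) - 3 no longer applies, and X_5 = 7.
X_2 = -2·X_1 - 5  [with X_1=-3]  = 1
X_6 = -3·X_2 + 2·X_5 + 2  [with X_2=1, X_5=7]  = 13
Without intervention: X_2 = -2·X_1 - 5  [with X_1=-3]  = 1; X_3 = |X_2 - X_1|  [with X_2=1, X_1=-3]  = 4; X_5 = max(X_1, X_3) - 3  [with X_1=-3, X_3=4]  = 1; X_6 = -3·X_2 + 2·X_5 + 2  [with X_2=1, X_5=1]  = 1.
Change = 13 − 1 = 12.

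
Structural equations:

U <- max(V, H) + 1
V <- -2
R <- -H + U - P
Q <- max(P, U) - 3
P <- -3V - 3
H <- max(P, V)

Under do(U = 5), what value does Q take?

Under do(U=5), the mechanism U <- max(V, H) + 1 is discarded; U is fixed at 5.
P = -3V - 3  [with V=-2]  = 3
Q = max(P, U) - 3  [with P=3, U=5]  = 2

2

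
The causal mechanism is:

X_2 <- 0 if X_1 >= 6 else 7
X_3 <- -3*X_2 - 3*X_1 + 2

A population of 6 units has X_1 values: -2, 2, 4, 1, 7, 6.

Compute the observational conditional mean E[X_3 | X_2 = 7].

-22.75

Observing X_2=7 restricts to units where X_2's equation naturally yields 7: X_1 ∈ {-2, 2, 4, 1}. In that subpopulation X_3 = -13, -25, -31, -22, mean -22.75.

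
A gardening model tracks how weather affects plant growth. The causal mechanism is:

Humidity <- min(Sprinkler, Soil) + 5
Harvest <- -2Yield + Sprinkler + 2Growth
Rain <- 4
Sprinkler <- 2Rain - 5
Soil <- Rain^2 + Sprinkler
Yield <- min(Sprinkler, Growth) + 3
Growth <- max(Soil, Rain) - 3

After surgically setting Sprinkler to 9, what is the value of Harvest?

Under do(Sprinkler=9), the mechanism Sprinkler <- 2Rain - 5 is discarded; Sprinkler is fixed at 9.
Soil = Rain^2 + Sprinkler  [with Rain=4, Sprinkler=9]  = 25
Growth = max(Soil, Rain) - 3  [with Soil=25, Rain=4]  = 22
Yield = min(Sprinkler, Growth) + 3  [with Sprinkler=9, Growth=22]  = 12
Harvest = -2Yield + Sprinkler + 2Growth  [with Yield=12, Sprinkler=9, Growth=22]  = 29

29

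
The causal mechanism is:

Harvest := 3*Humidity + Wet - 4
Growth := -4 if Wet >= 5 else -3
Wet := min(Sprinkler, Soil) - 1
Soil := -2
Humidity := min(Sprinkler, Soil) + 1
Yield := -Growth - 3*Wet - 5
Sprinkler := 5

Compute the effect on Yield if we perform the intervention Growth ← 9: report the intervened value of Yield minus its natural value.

Under do(Growth=9), the mechanism Growth := -4 if Wet >= 5 else -3 is discarded; Growth is fixed at 9.
Wet = min(Sprinkler, Soil) - 1  [with Sprinkler=5, Soil=-2]  = -3
Yield = -Growth - 3*Wet - 5  [with Growth=9, Wet=-3]  = -5
Without intervention: Wet = min(Sprinkler, Soil) - 1  [with Sprinkler=5, Soil=-2]  = -3; Growth = -4 if Wet >= 5 else -3  [with Wet=-3]  = -3; Yield = -Growth - 3*Wet - 5  [with Growth=-3, Wet=-3]  = 7.
Change = -5 − 7 = -12.

-12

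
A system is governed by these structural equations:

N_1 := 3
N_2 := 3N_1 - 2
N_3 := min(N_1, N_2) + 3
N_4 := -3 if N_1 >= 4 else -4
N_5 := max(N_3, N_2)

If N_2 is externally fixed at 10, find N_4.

Under do(N_2=10), the mechanism N_2 := 3N_1 - 2 is discarded; N_2 is fixed at 10.
Since N_4 is not a descendant of the intervened variable, it is unaffected.
N_4 = -3 if N_1 >= 4 else -4  [with N_1=3]  = -4

-4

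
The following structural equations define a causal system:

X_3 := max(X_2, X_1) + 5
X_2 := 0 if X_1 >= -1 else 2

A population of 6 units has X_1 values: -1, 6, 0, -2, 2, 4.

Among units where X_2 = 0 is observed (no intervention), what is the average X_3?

Conditioning on X_2=0 selects the 5 unit(s) with X_1 ∈ {-1, 6, 0, 2, 4}. Their X_3 values: 5, 11, 5, 7, 9. Mean = 7.4.

7.4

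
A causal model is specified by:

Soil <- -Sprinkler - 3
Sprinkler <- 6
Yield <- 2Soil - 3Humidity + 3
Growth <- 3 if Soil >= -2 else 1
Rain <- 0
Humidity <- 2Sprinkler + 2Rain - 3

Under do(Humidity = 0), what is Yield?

-15

The intervention breaks the incoming arrows to Humidity: Humidity <- 2Sprinkler + 2Rain - 3 no longer applies, and Humidity = 0.
Soil = -Sprinkler - 3  [with Sprinkler=6]  = -9
Yield = 2Soil - 3Humidity + 3  [with Soil=-9, Humidity=0]  = -15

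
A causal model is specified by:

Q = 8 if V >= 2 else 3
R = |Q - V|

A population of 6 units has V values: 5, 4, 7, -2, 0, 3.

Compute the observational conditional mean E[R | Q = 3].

4

E[R|Q=3] averages over only the 2 units with Q=3 (V = -2, 0): R = 5, 3, mean 4.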